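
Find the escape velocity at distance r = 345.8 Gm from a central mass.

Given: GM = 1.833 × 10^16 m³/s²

Convert to SI: r = 345.8 Gm = 3.458e+11 m.
Escape velocity comes from setting total energy to zero: ½v² − GM/r = 0 ⇒ v_esc = √(2GM / r).
v_esc = √(2 · 1.833e+16 / 3.458e+11) m/s ≈ 325.6 m/s = 325.6 m/s.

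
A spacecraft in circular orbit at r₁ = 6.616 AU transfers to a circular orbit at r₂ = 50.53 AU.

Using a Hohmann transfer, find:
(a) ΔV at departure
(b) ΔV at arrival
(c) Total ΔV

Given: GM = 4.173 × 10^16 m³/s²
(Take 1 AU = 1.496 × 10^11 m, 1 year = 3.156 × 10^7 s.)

Convert to SI: r₁ = 6.616 AU = 9.89754e+11 m; r₂ = 50.53 AU = 7.55929e+12 m.
Transfer semi-major axis: a_t = (r₁ + r₂)/2 = (9.89754e+11 + 7.55929e+12)/2 = 4.27452e+12 m.
Circular speeds: v₁ = √(GM/r₁) = 205.334 m/s, v₂ = √(GM/r₂) = 74.2991 m/s.
Transfer speeds (vis-viva v² = GM(2/r − 1/a_t)): v₁ᵗ = 273.06 m/s, v₂ᵗ = 35.7523 m/s.
(a) ΔV₁ = |v₁ᵗ − v₁| ≈ 67.73 m/s = 0.01429 AU/year.
(b) ΔV₂ = |v₂ − v₂ᵗ| ≈ 38.55 m/s = 0.008132 AU/year.
(c) ΔV_total = ΔV₁ + ΔV₂ ≈ 106.3 m/s = 0.02242 AU/year.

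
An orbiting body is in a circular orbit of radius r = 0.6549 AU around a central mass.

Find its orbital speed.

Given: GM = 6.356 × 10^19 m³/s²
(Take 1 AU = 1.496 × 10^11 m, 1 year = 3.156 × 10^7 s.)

Convert to SI: r = 0.6549 AU = 9.7973e+10 m.
For a circular orbit, gravity supplies the centripetal force, so v = √(GM / r).
v = √(6.356e+19 / 9.7973e+10) m/s ≈ 2.547e+04 m/s = 5.373 AU/year.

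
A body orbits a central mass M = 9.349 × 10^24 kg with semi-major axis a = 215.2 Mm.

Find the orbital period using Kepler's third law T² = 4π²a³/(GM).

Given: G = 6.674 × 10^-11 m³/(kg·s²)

Convert to SI: a = 215.2 Mm = 2.152e+08 m.
GM = G · M = 6.674e-11 · 9.349e+24 = 6.23952e+14 m³/s².
Kepler's third law: T = 2π √(a³ / GM).
Substituting a = 2.152e+08 m and GM = 6.23952e+14 m³/s²:
T = 2π √((2.152e+08)³ / 6.23952e+14) s
T ≈ 7.941e+05 s = 9.191 days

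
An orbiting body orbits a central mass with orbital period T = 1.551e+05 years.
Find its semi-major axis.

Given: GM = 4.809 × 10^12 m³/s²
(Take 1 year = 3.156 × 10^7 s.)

Convert to SI: T = 1.551e+05 years = 4.89496e+12 s.
Invert Kepler's third law: a = (GM · T² / (4π²))^(1/3).
Substituting T = 4.89496e+12 s and GM = 4.809e+12 m³/s²:
a = (4.809e+12 · (4.89496e+12)² / (4π²))^(1/3) m
a ≈ 1.429e+12 m = 1.429 Tm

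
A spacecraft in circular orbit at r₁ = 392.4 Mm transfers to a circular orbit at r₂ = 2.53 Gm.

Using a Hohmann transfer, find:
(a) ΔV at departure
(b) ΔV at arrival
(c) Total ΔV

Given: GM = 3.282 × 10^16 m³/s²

Convert to SI: r₁ = 392.4 Mm = 3.924e+08 m; r₂ = 2.53 Gm = 2.53e+09 m.
Transfer semi-major axis: a_t = (r₁ + r₂)/2 = (3.924e+08 + 2.53e+09)/2 = 1.4612e+09 m.
Circular speeds: v₁ = √(GM/r₁) = 9145.44 m/s, v₂ = √(GM/r₂) = 3601.71 m/s.
Transfer speeds (vis-viva v² = GM(2/r − 1/a_t)): v₁ᵗ = 12034 m/s, v₂ᵗ = 1866.46 m/s.
(a) ΔV₁ = |v₁ᵗ − v₁| ≈ 2889 m/s = 2.889 km/s.
(b) ΔV₂ = |v₂ − v₂ᵗ| ≈ 1735 m/s = 1.735 km/s.
(c) ΔV_total = ΔV₁ + ΔV₂ ≈ 4624 m/s = 4.624 km/s.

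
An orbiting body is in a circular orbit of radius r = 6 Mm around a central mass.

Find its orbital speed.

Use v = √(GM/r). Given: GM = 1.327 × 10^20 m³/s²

Convert to SI: r = 6 Mm = 6e+06 m.
For a circular orbit, gravity supplies the centripetal force, so v = √(GM / r).
v = √(1.327e+20 / 6e+06) m/s ≈ 4.703e+06 m/s = 4703 km/s.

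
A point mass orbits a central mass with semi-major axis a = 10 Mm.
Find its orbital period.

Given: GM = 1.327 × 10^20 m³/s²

Convert to SI: a = 10 Mm = 1e+07 m.
Kepler's third law: T = 2π √(a³ / GM).
Substituting a = 1e+07 m and GM = 1.327e+20 m³/s²:
T = 2π √((1e+07)³ / 1.327e+20) s
T ≈ 17.25 s = 17.25 seconds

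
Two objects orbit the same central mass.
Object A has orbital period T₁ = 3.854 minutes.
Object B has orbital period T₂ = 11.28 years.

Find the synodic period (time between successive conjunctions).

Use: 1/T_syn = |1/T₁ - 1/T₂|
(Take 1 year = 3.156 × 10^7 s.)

Convert to SI: T₁ = 3.854 minutes = 231.24 s; T₂ = 11.28 years = 3.55997e+08 s.
T_syn = |T₁ · T₂ / (T₁ − T₂)|.
T_syn = |231.24 · 3.55997e+08 / (231.24 − 3.55997e+08)| s ≈ 231.2 s = 3.854 minutes.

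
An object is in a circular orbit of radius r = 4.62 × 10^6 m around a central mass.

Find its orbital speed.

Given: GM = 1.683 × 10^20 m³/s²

For a circular orbit, gravity supplies the centripetal force, so v = √(GM / r).
v = √(1.683e+20 / 4.62e+06) m/s ≈ 6.036e+06 m/s = 6036 km/s.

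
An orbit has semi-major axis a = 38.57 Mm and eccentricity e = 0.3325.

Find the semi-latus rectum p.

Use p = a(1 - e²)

Convert to SI: a = 38.57 Mm = 3.857e+07 m.
p = a (1 − e²).
p = 3.857e+07 · (1 − (0.3325)²) = 3.857e+07 · 0.889444 ≈ 3.431e+07 m = 34.31 Mm.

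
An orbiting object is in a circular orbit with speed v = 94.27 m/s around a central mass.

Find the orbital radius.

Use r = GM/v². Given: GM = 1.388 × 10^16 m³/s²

For a circular orbit, v² = GM / r, so r = GM / v².
r = 1.388e+16 / (94.27)² m ≈ 1.562e+12 m = 1.562 × 10^12 m.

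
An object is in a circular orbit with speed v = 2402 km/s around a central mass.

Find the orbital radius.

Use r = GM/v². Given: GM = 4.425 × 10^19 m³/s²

Convert to SI: v = 2402 km/s = 2.402e+06 m/s.
For a circular orbit, v² = GM / r, so r = GM / v².
r = 4.425e+19 / (2.402e+06)² m ≈ 7.67e+06 m = 7.67 × 10^6 m.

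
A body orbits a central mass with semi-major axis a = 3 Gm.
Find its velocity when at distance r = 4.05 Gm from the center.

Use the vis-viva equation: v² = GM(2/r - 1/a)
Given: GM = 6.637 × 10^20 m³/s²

Convert to SI: a = 3 Gm = 3e+09 m; r = 4.05 Gm = 4.05e+09 m.
Vis-viva: v = √(GM · (2/r − 1/a)).
2/r − 1/a = 2/4.05e+09 − 1/3e+09 = 1.60494e-10 m⁻¹.
v = √(6.637e+20 · 1.60494e-10) m/s ≈ 3.264e+05 m/s = 326.4 km/s.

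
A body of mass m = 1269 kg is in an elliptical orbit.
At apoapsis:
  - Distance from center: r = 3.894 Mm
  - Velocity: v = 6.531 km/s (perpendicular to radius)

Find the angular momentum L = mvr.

Convert to SI: r = 3.894 Mm = 3.894e+06 m; v = 6.531 km/s = 6531 m/s.
Since v is perpendicular to r, L = m · v · r.
L = 1269 · 6531 · 3.894e+06 kg·m²/s ≈ 3.227e+13 kg·m²/s.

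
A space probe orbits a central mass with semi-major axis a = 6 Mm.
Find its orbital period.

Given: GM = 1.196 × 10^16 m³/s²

Convert to SI: a = 6 Mm = 6e+06 m.
Kepler's third law: T = 2π √(a³ / GM).
Substituting a = 6e+06 m and GM = 1.196e+16 m³/s²:
T = 2π √((6e+06)³ / 1.196e+16) s
T ≈ 844.4 s = 14.07 minutes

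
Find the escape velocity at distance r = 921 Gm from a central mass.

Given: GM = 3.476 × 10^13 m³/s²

Convert to SI: r = 921 Gm = 9.21e+11 m.
Escape velocity comes from setting total energy to zero: ½v² − GM/r = 0 ⇒ v_esc = √(2GM / r).
v_esc = √(2 · 3.476e+13 / 9.21e+11) m/s ≈ 8.688 m/s = 8.688 m/s.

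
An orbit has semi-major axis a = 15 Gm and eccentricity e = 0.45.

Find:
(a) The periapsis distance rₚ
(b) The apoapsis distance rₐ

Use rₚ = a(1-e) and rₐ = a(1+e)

Convert to SI: a = 15 Gm = 1.5e+10 m.
(a) rₚ = a(1 − e) = 1.5e+10 · (1 − 0.45) = 1.5e+10 · 0.55 ≈ 8.25e+09 m = 8.25 Gm.
(b) rₐ = a(1 + e) = 1.5e+10 · (1 + 0.45) = 1.5e+10 · 1.45 ≈ 2.175e+10 m = 21.75 Gm.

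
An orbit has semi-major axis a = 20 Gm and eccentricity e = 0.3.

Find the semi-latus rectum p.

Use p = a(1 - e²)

Convert to SI: a = 20 Gm = 2e+10 m.
p = a (1 − e²).
p = 2e+10 · (1 − (0.3)²) = 2e+10 · 0.91 ≈ 1.82e+10 m = 18.2 Gm.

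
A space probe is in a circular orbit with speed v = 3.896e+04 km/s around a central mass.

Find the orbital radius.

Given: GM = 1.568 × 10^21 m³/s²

Convert to SI: v = 3.896e+04 km/s = 3.896e+07 m/s.
For a circular orbit, v² = GM / r, so r = GM / v².
r = 1.568e+21 / (3.896e+07)² m ≈ 1.033e+06 m = 1.033 × 10^6 m.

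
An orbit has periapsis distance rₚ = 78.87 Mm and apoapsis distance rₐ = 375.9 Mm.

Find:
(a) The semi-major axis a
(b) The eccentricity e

Convert to SI: rₚ = 78.87 Mm = 7.887e+07 m; rₐ = 375.9 Mm = 3.759e+08 m.
(a) a = (rₚ + rₐ) / 2 = (7.887e+07 + 3.759e+08) / 2 ≈ 2.274e+08 m = 227.4 Mm.
(b) e = (rₐ − rₚ) / (rₐ + rₚ) = (3.759e+08 − 7.887e+07) / (3.759e+08 + 7.887e+07) ≈ 0.6531.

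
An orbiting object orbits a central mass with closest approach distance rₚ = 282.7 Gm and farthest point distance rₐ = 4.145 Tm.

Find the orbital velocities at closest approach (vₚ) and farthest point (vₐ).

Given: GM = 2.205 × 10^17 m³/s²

Convert to SI: rₚ = 282.7 Gm = 2.827e+11 m; rₐ = 4.145 Tm = 4.145e+12 m.
Use the vis-viva equation v² = GM(2/r − 1/a) with a = (rₚ + rₐ)/2 = (2.827e+11 + 4.145e+12)/2 = 2.21385e+12 m.
vₚ = √(GM · (2/rₚ − 1/a)) = √(2.205e+17 · (2/2.827e+11 − 1/2.21385e+12)) m/s ≈ 1208 m/s = 1.208 km/s.
vₐ = √(GM · (2/rₐ − 1/a)) = √(2.205e+17 · (2/4.145e+12 − 1/2.21385e+12)) m/s ≈ 82.42 m/s = 82.42 m/s.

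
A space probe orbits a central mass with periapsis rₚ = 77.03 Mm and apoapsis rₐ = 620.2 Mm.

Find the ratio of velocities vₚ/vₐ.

Convert to SI: rₚ = 77.03 Mm = 7.703e+07 m; rₐ = 620.2 Mm = 6.202e+08 m.
Conservation of angular momentum gives rₚvₚ = rₐvₐ, so vₚ/vₐ = rₐ/rₚ.
vₚ/vₐ = 6.202e+08 / 7.703e+07 ≈ 8.051.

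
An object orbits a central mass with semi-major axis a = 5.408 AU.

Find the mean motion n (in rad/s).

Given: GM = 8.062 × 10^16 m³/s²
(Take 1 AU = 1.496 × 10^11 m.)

Convert to SI: a = 5.408 AU = 8.09037e+11 m.
n = √(GM / a³).
n = √(8.062e+16 / (8.09037e+11)³) rad/s ≈ 3.902e-10 rad/s.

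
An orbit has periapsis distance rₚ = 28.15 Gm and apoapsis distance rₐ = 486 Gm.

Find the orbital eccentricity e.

Convert to SI: rₚ = 28.15 Gm = 2.815e+10 m; rₐ = 486 Gm = 4.86e+11 m.
e = (rₐ − rₚ) / (rₐ + rₚ).
e = (4.86e+11 − 2.815e+10) / (4.86e+11 + 2.815e+10) = 4.5785e+11 / 5.1415e+11 ≈ 0.8905.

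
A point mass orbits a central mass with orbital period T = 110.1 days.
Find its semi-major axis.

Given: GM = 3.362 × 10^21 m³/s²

Convert to SI: T = 110.1 days = 9.51264e+06 s.
Invert Kepler's third law: a = (GM · T² / (4π²))^(1/3).
Substituting T = 9.51264e+06 s and GM = 3.362e+21 m³/s²:
a = (3.362e+21 · (9.51264e+06)² / (4π²))^(1/3) m
a ≈ 1.975e+11 m = 1.975 × 10^11 m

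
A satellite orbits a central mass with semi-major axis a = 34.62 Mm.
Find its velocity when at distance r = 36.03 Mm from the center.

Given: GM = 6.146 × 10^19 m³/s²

Convert to SI: a = 34.62 Mm = 3.462e+07 m; r = 36.03 Mm = 3.603e+07 m.
Vis-viva: v = √(GM · (2/r − 1/a)).
2/r − 1/a = 2/3.603e+07 − 1/3.462e+07 = 2.66243e-08 m⁻¹.
v = √(6.146e+19 · 2.66243e-08) m/s ≈ 1.279e+06 m/s = 1279 km/s.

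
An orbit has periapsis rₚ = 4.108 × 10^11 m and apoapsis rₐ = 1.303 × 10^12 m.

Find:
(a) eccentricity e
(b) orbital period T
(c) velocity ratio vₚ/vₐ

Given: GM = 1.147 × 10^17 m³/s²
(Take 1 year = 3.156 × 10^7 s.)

(a) e = (rₐ − rₚ)/(rₐ + rₚ) = (1.303e+12 − 4.108e+11)/(1.303e+12 + 4.108e+11) ≈ 0.5206
(b) With a = (rₚ + rₐ)/2 = 8.569e+11 m, T = 2π √(a³/GM) = 2π √((8.569e+11)³/1.147e+17) s ≈ 1.472e+10 s
(c) Conservation of angular momentum (rₚvₚ = rₐvₐ) gives vₚ/vₐ = rₐ/rₚ = 1.303e+12/4.108e+11 ≈ 3.172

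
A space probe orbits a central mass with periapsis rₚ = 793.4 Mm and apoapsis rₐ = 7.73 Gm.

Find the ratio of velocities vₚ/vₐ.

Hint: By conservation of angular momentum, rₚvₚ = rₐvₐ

Convert to SI: rₚ = 793.4 Mm = 7.934e+08 m; rₐ = 7.73 Gm = 7.73e+09 m.
Conservation of angular momentum gives rₚvₚ = rₐvₐ, so vₚ/vₐ = rₐ/rₚ.
vₚ/vₐ = 7.73e+09 / 7.934e+08 ≈ 9.743.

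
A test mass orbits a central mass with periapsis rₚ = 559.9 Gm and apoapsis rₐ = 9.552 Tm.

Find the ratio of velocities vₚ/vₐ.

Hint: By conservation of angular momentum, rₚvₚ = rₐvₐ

Convert to SI: rₚ = 559.9 Gm = 5.599e+11 m; rₐ = 9.552 Tm = 9.552e+12 m.
Conservation of angular momentum gives rₚvₚ = rₐvₐ, so vₚ/vₐ = rₐ/rₚ.
vₚ/vₐ = 9.552e+12 / 5.599e+11 ≈ 17.06.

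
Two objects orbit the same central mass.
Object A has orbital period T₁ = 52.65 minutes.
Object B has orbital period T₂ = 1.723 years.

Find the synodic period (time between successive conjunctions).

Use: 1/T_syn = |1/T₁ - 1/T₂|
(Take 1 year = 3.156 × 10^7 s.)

Convert to SI: T₁ = 52.65 minutes = 3159 s; T₂ = 1.723 years = 5.43779e+07 s.
T_syn = |T₁ · T₂ / (T₁ − T₂)|.
T_syn = |3159 · 5.43779e+07 / (3159 − 5.43779e+07)| s ≈ 3159 s = 52.65 minutes.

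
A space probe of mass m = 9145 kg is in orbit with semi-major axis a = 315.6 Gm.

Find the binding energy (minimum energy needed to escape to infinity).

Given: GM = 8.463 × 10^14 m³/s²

Convert to SI: a = 315.6 Gm = 3.156e+11 m.
Total orbital energy is E = −GMm/(2a); binding energy is E_bind = −E = GMm/(2a).
E_bind = 8.463e+14 · 9145 / (2 · 3.156e+11) J ≈ 1.226e+07 J = 12.26 MJ.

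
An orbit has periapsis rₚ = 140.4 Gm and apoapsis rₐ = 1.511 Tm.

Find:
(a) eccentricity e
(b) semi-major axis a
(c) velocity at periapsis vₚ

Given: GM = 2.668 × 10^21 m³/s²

Convert to SI: rₚ = 140.4 Gm = 1.404e+11 m; rₐ = 1.511 Tm = 1.511e+12 m.
(a) e = (rₐ − rₚ)/(rₐ + rₚ) = (1.511e+12 − 1.404e+11)/(1.511e+12 + 1.404e+11) ≈ 0.83
(b) a = (rₚ + rₐ)/2 = (1.404e+11 + 1.511e+12)/2 ≈ 8.257e+11 m
(c) With a = (rₚ + rₐ)/2 = 8.257e+11 m, vₚ = √(GM (2/rₚ − 1/a)) = √(2.668e+21 · (2/1.404e+11 − 1/8.257e+11)) m/s ≈ 1.865e+05 m/s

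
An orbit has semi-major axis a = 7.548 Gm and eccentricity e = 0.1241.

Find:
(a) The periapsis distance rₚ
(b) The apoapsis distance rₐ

Convert to SI: a = 7.548 Gm = 7.548e+09 m.
(a) rₚ = a(1 − e) = 7.548e+09 · (1 − 0.1241) = 7.548e+09 · 0.8759 ≈ 6.611e+09 m = 6.611 Gm.
(b) rₐ = a(1 + e) = 7.548e+09 · (1 + 0.1241) = 7.548e+09 · 1.1241 ≈ 8.485e+09 m = 8.485 Gm.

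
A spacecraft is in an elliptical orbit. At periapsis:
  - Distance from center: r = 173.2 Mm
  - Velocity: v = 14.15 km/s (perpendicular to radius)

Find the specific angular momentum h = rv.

Convert to SI: r = 173.2 Mm = 1.732e+08 m; v = 14.15 km/s = 14150 m/s.
With v perpendicular to r, h = r · v.
h = 1.732e+08 · 14150 m²/s ≈ 2.451e+12 m²/s.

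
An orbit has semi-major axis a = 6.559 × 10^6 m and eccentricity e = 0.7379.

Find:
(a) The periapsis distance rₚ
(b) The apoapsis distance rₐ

(a) rₚ = a(1 − e) = 6.559e+06 · (1 − 0.7379) = 6.559e+06 · 0.2621 ≈ 1.719e+06 m = 1.719 × 10^6 m.
(b) rₐ = a(1 + e) = 6.559e+06 · (1 + 0.7379) = 6.559e+06 · 1.7379 ≈ 1.14e+07 m = 1.14 × 10^7 m.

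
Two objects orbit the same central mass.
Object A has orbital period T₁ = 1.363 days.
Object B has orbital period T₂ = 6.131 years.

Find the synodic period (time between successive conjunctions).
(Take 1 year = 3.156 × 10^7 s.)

Convert to SI: T₁ = 1.363 days = 117763 s; T₂ = 6.131 years = 1.93494e+08 s.
T_syn = |T₁ · T₂ / (T₁ − T₂)|.
T_syn = |117763 · 1.93494e+08 / (117763 − 1.93494e+08)| s ≈ 1.178e+05 s = 1.364 days.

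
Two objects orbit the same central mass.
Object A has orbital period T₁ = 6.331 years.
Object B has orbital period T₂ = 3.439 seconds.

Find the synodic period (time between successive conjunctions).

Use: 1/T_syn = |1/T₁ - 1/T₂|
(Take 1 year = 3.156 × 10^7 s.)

Convert to SI: T₁ = 6.331 years = 1.99806e+08 s.
T_syn = |T₁ · T₂ / (T₁ − T₂)|.
T_syn = |1.99806e+08 · 3.439 / (1.99806e+08 − 3.439)| s ≈ 3.439 s = 3.439 seconds.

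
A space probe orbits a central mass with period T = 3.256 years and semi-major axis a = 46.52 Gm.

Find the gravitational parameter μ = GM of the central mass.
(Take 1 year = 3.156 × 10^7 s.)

Convert to SI: T = 3.256 years = 1.02759e+08 s; a = 46.52 Gm = 4.652e+10 m.
GM = 4π² · a³ / T².
GM = 4π² · (4.652e+10)³ / (1.02759e+08)² m³/s² ≈ 3.764e+17 m³/s² = 3.764 × 10^17 m³/s².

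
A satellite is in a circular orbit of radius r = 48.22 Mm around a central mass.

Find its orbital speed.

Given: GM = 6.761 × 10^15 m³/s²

Convert to SI: r = 48.22 Mm = 4.822e+07 m.
For a circular orbit, gravity supplies the centripetal force, so v = √(GM / r).
v = √(6.761e+15 / 4.822e+07) m/s ≈ 1.184e+04 m/s = 11.84 km/s.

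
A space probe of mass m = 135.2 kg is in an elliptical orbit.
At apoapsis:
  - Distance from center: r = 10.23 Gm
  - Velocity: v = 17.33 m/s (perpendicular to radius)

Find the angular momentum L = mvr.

Convert to SI: r = 10.23 Gm = 1.023e+10 m.
Since v is perpendicular to r, L = m · v · r.
L = 135.2 · 17.33 · 1.023e+10 kg·m²/s ≈ 2.397e+13 kg·m²/s.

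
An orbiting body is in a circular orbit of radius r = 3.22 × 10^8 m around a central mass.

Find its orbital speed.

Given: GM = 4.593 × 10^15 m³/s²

For a circular orbit, gravity supplies the centripetal force, so v = √(GM / r).
v = √(4.593e+15 / 3.22e+08) m/s ≈ 3777 m/s = 3.777 km/s.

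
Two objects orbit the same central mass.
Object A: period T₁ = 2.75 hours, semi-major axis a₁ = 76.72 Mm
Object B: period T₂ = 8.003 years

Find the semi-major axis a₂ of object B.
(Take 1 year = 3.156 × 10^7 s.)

Convert to SI: T₁ = 2.75 hours = 9900 s; a₁ = 76.72 Mm = 7.672e+07 m; T₂ = 8.003 years = 2.52575e+08 s.
Kepler's third law: (T₁/T₂)² = (a₁/a₂)³ ⇒ a₂ = a₁ · (T₂/T₁)^(2/3).
T₂/T₁ = 2.52575e+08 / 9900 = 25512.6.
a₂ = 7.672e+07 · (25512.6)^(2/3) m ≈ 6.649e+10 m = 66.49 Gm.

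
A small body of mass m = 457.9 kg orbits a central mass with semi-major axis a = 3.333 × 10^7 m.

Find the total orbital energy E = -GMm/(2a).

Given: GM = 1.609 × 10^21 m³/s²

E = −GMm / (2a).
E = −1.609e+21 · 457.9 / (2 · 3.333e+07) J ≈ -1.105e+16 J = -11.05 PJ.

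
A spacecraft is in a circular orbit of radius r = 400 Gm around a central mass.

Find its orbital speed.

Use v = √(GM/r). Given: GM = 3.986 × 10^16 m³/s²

Convert to SI: r = 400 Gm = 4e+11 m.
For a circular orbit, gravity supplies the centripetal force, so v = √(GM / r).
v = √(3.986e+16 / 4e+11) m/s ≈ 315.7 m/s = 315.7 m/s.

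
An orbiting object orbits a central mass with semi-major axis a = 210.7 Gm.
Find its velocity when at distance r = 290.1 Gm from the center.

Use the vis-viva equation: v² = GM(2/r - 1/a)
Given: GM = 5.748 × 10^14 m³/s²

Convert to SI: a = 210.7 Gm = 2.107e+11 m; r = 290.1 Gm = 2.901e+11 m.
Vis-viva: v = √(GM · (2/r − 1/a)).
2/r − 1/a = 2/2.901e+11 − 1/2.107e+11 = 2.14809e-12 m⁻¹.
v = √(5.748e+14 · 2.14809e-12) m/s ≈ 35.14 m/s = 35.14 m/s.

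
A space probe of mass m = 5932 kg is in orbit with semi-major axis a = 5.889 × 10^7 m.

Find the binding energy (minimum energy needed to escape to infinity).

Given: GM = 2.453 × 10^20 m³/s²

Total orbital energy is E = −GMm/(2a); binding energy is E_bind = −E = GMm/(2a).
E_bind = 2.453e+20 · 5932 / (2 · 5.889e+07) J ≈ 1.235e+16 J = 12.35 PJ.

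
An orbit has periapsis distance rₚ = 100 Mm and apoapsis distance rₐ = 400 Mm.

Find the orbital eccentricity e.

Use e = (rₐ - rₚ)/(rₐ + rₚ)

Convert to SI: rₚ = 100 Mm = 1e+08 m; rₐ = 400 Mm = 4e+08 m.
e = (rₐ − rₚ) / (rₐ + rₚ).
e = (4e+08 − 1e+08) / (4e+08 + 1e+08) = 3e+08 / 5e+08 ≈ 0.6.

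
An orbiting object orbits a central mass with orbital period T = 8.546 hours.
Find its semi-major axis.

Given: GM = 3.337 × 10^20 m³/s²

Convert to SI: T = 8.546 hours = 30765.6 s.
Invert Kepler's third law: a = (GM · T² / (4π²))^(1/3).
Substituting T = 30765.6 s and GM = 3.337e+20 m³/s²:
a = (3.337e+20 · (30765.6)² / (4π²))^(1/3) m
a ≈ 2e+09 m = 2 Gm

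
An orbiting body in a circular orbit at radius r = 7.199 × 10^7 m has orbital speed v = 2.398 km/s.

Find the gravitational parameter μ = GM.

Convert to SI: v = 2.398 km/s = 2398 m/s.
For a circular orbit v² = GM/r, so GM = v² · r.
GM = (2398)² · 7.199e+07 m³/s² ≈ 4.14e+14 m³/s² = 4.14 × 10^14 m³/s².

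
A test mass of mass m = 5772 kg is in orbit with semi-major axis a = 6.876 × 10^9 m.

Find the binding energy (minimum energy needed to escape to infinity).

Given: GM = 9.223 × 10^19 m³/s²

Total orbital energy is E = −GMm/(2a); binding energy is E_bind = −E = GMm/(2a).
E_bind = 9.223e+19 · 5772 / (2 · 6.876e+09) J ≈ 3.871e+13 J = 38.71 TJ.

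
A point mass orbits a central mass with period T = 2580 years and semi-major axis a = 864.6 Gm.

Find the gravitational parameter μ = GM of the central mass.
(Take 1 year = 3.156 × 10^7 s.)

Convert to SI: T = 2580 years = 8.14248e+10 s; a = 864.6 Gm = 8.646e+11 m.
GM = 4π² · a³ / T².
GM = 4π² · (8.646e+11)³ / (8.14248e+10)² m³/s² ≈ 3.849e+15 m³/s² = 3.849 × 10^15 m³/s².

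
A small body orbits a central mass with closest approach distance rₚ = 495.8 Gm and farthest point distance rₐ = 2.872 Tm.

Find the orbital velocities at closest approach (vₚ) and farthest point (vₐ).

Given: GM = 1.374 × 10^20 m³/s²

Convert to SI: rₚ = 495.8 Gm = 4.958e+11 m; rₐ = 2.872 Tm = 2.872e+12 m.
Use the vis-viva equation v² = GM(2/r − 1/a) with a = (rₚ + rₐ)/2 = (4.958e+11 + 2.872e+12)/2 = 1.6839e+12 m.
vₚ = √(GM · (2/rₚ − 1/a)) = √(1.374e+20 · (2/4.958e+11 − 1/1.6839e+12)) m/s ≈ 2.174e+04 m/s = 21.74 km/s.
vₐ = √(GM · (2/rₐ − 1/a)) = √(1.374e+20 · (2/2.872e+12 − 1/1.6839e+12)) m/s ≈ 3753 m/s = 3.753 km/s.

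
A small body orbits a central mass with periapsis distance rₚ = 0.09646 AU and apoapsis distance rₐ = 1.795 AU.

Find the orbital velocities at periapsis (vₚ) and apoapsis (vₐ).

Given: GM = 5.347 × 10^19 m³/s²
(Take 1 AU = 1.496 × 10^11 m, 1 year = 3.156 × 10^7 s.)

Convert to SI: rₚ = 0.09646 AU = 1.44304e+10 m; rₐ = 1.795 AU = 2.68532e+11 m.
Use the vis-viva equation v² = GM(2/r − 1/a) with a = (rₚ + rₐ)/2 = (1.44304e+10 + 2.68532e+11)/2 = 1.41481e+11 m.
vₚ = √(GM · (2/rₚ − 1/a)) = √(5.347e+19 · (2/1.44304e+10 − 1/1.41481e+11)) m/s ≈ 8.386e+04 m/s = 17.69 AU/year.
vₐ = √(GM · (2/rₐ − 1/a)) = √(5.347e+19 · (2/2.68532e+11 − 1/1.41481e+11)) m/s ≈ 4507 m/s = 0.9507 AU/year.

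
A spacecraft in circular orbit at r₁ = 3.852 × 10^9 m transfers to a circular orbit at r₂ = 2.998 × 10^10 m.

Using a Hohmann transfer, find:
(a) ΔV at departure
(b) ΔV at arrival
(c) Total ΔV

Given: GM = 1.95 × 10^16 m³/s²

Transfer semi-major axis: a_t = (r₁ + r₂)/2 = (3.852e+09 + 2.998e+10)/2 = 1.6916e+10 m.
Circular speeds: v₁ = √(GM/r₁) = 2249.96 m/s, v₂ = √(GM/r₂) = 806.495 m/s.
Transfer speeds (vis-viva v² = GM(2/r − 1/a_t)): v₁ᵗ = 2995.31 m/s, v₂ᵗ = 384.854 m/s.
(a) ΔV₁ = |v₁ᵗ − v₁| ≈ 745.3 m/s = 745.3 m/s.
(b) ΔV₂ = |v₂ − v₂ᵗ| ≈ 421.6 m/s = 421.6 m/s.
(c) ΔV_total = ΔV₁ + ΔV₂ ≈ 1167 m/s = 1.167 km/s.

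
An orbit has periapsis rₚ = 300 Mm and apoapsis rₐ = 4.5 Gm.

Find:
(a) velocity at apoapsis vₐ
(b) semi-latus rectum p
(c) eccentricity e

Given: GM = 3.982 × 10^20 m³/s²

Convert to SI: rₚ = 300 Mm = 3e+08 m; rₐ = 4.5 Gm = 4.5e+09 m.
(a) With a = (rₚ + rₐ)/2 = 2.4e+09 m, vₐ = √(GM (2/rₐ − 1/a)) = √(3.982e+20 · (2/4.5e+09 − 1/2.4e+09)) m/s ≈ 1.052e+05 m/s
(b) From a = (rₚ + rₐ)/2 = 2.4e+09 m and e = (rₐ − rₚ)/(rₐ + rₚ) = 0.875, p = a(1 − e²) = 2.4e+09 · (1 − (0.875)²) ≈ 5.625e+08 m
(c) e = (rₐ − rₚ)/(rₐ + rₚ) = (4.5e+09 − 3e+08)/(4.5e+09 + 3e+08) ≈ 0.875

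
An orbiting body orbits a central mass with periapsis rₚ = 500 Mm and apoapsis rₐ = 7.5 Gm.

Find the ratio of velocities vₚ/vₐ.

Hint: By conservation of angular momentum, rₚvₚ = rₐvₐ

Convert to SI: rₚ = 500 Mm = 5e+08 m; rₐ = 7.5 Gm = 7.5e+09 m.
Conservation of angular momentum gives rₚvₚ = rₐvₐ, so vₚ/vₐ = rₐ/rₚ.
vₚ/vₐ = 7.5e+09 / 5e+08 ≈ 15.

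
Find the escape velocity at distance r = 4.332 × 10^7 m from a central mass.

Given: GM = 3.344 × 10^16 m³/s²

Escape velocity comes from setting total energy to zero: ½v² − GM/r = 0 ⇒ v_esc = √(2GM / r).
v_esc = √(2 · 3.344e+16 / 4.332e+07) m/s ≈ 3.929e+04 m/s = 39.29 km/s.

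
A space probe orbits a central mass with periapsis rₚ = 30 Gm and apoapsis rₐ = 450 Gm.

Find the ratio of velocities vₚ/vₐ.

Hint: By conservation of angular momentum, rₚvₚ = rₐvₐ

Convert to SI: rₚ = 30 Gm = 3e+10 m; rₐ = 450 Gm = 4.5e+11 m.
Conservation of angular momentum gives rₚvₚ = rₐvₐ, so vₚ/vₐ = rₐ/rₚ.
vₚ/vₐ = 4.5e+11 / 3e+10 ≈ 15.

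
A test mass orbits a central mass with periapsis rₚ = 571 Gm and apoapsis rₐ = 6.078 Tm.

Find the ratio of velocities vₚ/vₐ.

Convert to SI: rₚ = 571 Gm = 5.71e+11 m; rₐ = 6.078 Tm = 6.078e+12 m.
Conservation of angular momentum gives rₚvₚ = rₐvₐ, so vₚ/vₐ = rₐ/rₚ.
vₚ/vₐ = 6.078e+12 / 5.71e+11 ≈ 10.64.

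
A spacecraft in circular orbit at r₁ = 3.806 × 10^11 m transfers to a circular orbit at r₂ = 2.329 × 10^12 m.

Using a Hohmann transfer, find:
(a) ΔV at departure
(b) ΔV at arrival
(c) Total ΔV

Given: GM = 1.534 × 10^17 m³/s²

Transfer semi-major axis: a_t = (r₁ + r₂)/2 = (3.806e+11 + 2.329e+12)/2 = 1.3548e+12 m.
Circular speeds: v₁ = √(GM/r₁) = 634.86 m/s, v₂ = √(GM/r₂) = 256.642 m/s.
Transfer speeds (vis-viva v² = GM(2/r − 1/a_t)): v₁ᵗ = 832.387 m/s, v₂ᵗ = 136.027 m/s.
(a) ΔV₁ = |v₁ᵗ − v₁| ≈ 197.5 m/s = 197.5 m/s.
(b) ΔV₂ = |v₂ − v₂ᵗ| ≈ 120.6 m/s = 120.6 m/s.
(c) ΔV_total = ΔV₁ + ΔV₂ ≈ 318.1 m/s = 318.1 m/s.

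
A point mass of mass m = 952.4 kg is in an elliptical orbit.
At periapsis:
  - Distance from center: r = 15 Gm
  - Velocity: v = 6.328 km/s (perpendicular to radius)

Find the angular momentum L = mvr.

Convert to SI: r = 15 Gm = 1.5e+10 m; v = 6.328 km/s = 6328 m/s.
Since v is perpendicular to r, L = m · v · r.
L = 952.4 · 6328 · 1.5e+10 kg·m²/s ≈ 9.04e+16 kg·m²/s.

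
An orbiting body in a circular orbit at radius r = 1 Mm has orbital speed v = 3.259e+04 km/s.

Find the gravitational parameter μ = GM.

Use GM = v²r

Convert to SI: r = 1 Mm = 1e+06 m; v = 3.259e+04 km/s = 3.259e+07 m/s.
For a circular orbit v² = GM/r, so GM = v² · r.
GM = (3.259e+07)² · 1e+06 m³/s² ≈ 1.062e+21 m³/s² = 1.062 × 10^21 m³/s².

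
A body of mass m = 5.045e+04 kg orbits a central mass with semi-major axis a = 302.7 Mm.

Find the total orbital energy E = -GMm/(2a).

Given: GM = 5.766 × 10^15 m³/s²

Convert to SI: a = 302.7 Mm = 3.027e+08 m.
E = −GMm / (2a).
E = −5.766e+15 · 5.045e+04 / (2 · 3.027e+08) J ≈ -4.805e+11 J = -480.5 GJ.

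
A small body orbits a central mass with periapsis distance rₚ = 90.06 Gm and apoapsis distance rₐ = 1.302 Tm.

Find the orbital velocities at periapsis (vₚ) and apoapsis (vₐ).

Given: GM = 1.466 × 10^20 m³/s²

Convert to SI: rₚ = 90.06 Gm = 9.006e+10 m; rₐ = 1.302 Tm = 1.302e+12 m.
Use the vis-viva equation v² = GM(2/r − 1/a) with a = (rₚ + rₐ)/2 = (9.006e+10 + 1.302e+12)/2 = 6.9603e+11 m.
vₚ = √(GM · (2/rₚ − 1/a)) = √(1.466e+20 · (2/9.006e+10 − 1/6.9603e+11)) m/s ≈ 5.518e+04 m/s = 55.18 km/s.
vₐ = √(GM · (2/rₐ − 1/a)) = √(1.466e+20 · (2/1.302e+12 − 1/6.9603e+11)) m/s ≈ 3817 m/s = 3.817 km/s.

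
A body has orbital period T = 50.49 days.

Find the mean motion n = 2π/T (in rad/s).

Convert to SI: T = 50.49 days = 4.36234e+06 s.
n = 2π / T.
n = 2π / 4.36234e+06 s ≈ 1.44e-06 rad/s.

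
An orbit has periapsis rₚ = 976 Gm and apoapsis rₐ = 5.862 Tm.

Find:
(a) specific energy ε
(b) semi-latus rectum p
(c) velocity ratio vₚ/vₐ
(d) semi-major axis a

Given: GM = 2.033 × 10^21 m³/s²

Convert to SI: rₚ = 976 Gm = 9.76e+11 m; rₐ = 5.862 Tm = 5.862e+12 m.
(a) With a = (rₚ + rₐ)/2 = 3.419e+12 m, ε = −GM/(2a) = −2.033e+21/(2 · 3.419e+12) J/kg ≈ -2.973e+08 J/kg
(b) From a = (rₚ + rₐ)/2 = 3.419e+12 m and e = (rₐ − rₚ)/(rₐ + rₚ) = 0.714536, p = a(1 − e²) = 3.419e+12 · (1 − (0.714536)²) ≈ 1.673e+12 m
(c) Conservation of angular momentum (rₚvₚ = rₐvₐ) gives vₚ/vₐ = rₐ/rₚ = 5.862e+12/9.76e+11 ≈ 6.006
(d) a = (rₚ + rₐ)/2 = (9.76e+11 + 5.862e+12)/2 ≈ 3.419e+12 m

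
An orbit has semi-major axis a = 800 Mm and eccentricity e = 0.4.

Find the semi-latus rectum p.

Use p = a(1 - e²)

Convert to SI: a = 800 Mm = 8e+08 m.
p = a (1 − e²).
p = 8e+08 · (1 − (0.4)²) = 8e+08 · 0.84 ≈ 6.72e+08 m = 672 Mm.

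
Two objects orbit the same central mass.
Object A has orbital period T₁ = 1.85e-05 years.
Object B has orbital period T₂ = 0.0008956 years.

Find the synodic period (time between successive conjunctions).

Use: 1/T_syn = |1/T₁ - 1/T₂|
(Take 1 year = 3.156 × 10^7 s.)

Convert to SI: T₁ = 1.85e-05 years = 583.86 s; T₂ = 0.0008956 years = 28265.1 s.
T_syn = |T₁ · T₂ / (T₁ − T₂)|.
T_syn = |583.86 · 28265.1 / (583.86 − 28265.1)| s ≈ 596.2 s = 1.889e-05 years.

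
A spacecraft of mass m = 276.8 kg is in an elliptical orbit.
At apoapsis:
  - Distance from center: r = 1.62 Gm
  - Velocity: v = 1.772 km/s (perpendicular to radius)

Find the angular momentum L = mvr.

Convert to SI: r = 1.62 Gm = 1.62e+09 m; v = 1.772 km/s = 1772 m/s.
Since v is perpendicular to r, L = m · v · r.
L = 276.8 · 1772 · 1.62e+09 kg·m²/s ≈ 7.946e+14 kg·m²/s.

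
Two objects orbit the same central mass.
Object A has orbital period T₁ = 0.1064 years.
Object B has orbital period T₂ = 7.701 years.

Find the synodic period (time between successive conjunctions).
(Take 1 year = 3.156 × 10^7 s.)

Convert to SI: T₁ = 0.1064 years = 3.35798e+06 s; T₂ = 7.701 years = 2.43044e+08 s.
T_syn = |T₁ · T₂ / (T₁ − T₂)|.
T_syn = |3.35798e+06 · 2.43044e+08 / (3.35798e+06 − 2.43044e+08)| s ≈ 3.405e+06 s = 0.1079 years.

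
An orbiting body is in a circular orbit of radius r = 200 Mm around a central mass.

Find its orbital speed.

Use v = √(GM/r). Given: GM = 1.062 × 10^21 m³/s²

Convert to SI: r = 200 Mm = 2e+08 m.
For a circular orbit, gravity supplies the centripetal force, so v = √(GM / r).
v = √(1.062e+21 / 2e+08) m/s ≈ 2.304e+06 m/s = 2304 km/s.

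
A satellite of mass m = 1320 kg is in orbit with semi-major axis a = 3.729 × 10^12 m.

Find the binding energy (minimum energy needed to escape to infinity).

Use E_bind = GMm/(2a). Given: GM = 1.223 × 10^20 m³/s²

Total orbital energy is E = −GMm/(2a); binding energy is E_bind = −E = GMm/(2a).
E_bind = 1.223e+20 · 1320 / (2 · 3.729e+12) J ≈ 2.165e+10 J = 21.65 GJ.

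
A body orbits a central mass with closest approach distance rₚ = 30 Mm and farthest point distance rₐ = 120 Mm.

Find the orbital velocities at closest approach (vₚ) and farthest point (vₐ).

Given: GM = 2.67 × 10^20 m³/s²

Convert to SI: rₚ = 30 Mm = 3e+07 m; rₐ = 120 Mm = 1.2e+08 m.
Use the vis-viva equation v² = GM(2/r − 1/a) with a = (rₚ + rₐ)/2 = (3e+07 + 1.2e+08)/2 = 7.5e+07 m.
vₚ = √(GM · (2/rₚ − 1/a)) = √(2.67e+20 · (2/3e+07 − 1/7.5e+07)) m/s ≈ 3.774e+06 m/s = 3774 km/s.
vₐ = √(GM · (2/rₐ − 1/a)) = √(2.67e+20 · (2/1.2e+08 − 1/7.5e+07)) m/s ≈ 9.434e+05 m/s = 943.4 km/s.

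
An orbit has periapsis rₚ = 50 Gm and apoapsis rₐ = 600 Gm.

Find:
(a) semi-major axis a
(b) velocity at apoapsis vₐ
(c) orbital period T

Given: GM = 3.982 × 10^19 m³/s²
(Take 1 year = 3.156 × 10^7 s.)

Convert to SI: rₚ = 50 Gm = 5e+10 m; rₐ = 600 Gm = 6e+11 m.
(a) a = (rₚ + rₐ)/2 = (5e+10 + 6e+11)/2 ≈ 3.25e+11 m
(b) With a = (rₚ + rₐ)/2 = 3.25e+11 m, vₐ = √(GM (2/rₐ − 1/a)) = √(3.982e+19 · (2/6e+11 − 1/3.25e+11)) m/s ≈ 3195 m/s
(c) With a = (rₚ + rₐ)/2 = 3.25e+11 m, T = 2π √(a³/GM) = 2π √((3.25e+11)³/3.982e+19) s ≈ 1.845e+08 s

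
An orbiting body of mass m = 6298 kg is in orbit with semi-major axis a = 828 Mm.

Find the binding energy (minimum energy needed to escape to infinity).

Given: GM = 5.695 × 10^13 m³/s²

Convert to SI: a = 828 Mm = 8.28e+08 m.
Total orbital energy is E = −GMm/(2a); binding energy is E_bind = −E = GMm/(2a).
E_bind = 5.695e+13 · 6298 / (2 · 8.28e+08) J ≈ 2.166e+08 J = 216.6 MJ.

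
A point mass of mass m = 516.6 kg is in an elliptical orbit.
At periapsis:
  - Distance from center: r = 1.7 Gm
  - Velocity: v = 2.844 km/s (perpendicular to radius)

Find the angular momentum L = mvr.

Convert to SI: r = 1.7 Gm = 1.7e+09 m; v = 2.844 km/s = 2844 m/s.
Since v is perpendicular to r, L = m · v · r.
L = 516.6 · 2844 · 1.7e+09 kg·m²/s ≈ 2.498e+15 kg·m²/s.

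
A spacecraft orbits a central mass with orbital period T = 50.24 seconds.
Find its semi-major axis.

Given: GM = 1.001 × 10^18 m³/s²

Invert Kepler's third law: a = (GM · T² / (4π²))^(1/3).
Substituting T = 50.24 s and GM = 1.001e+18 m³/s²:
a = (1.001e+18 · (50.24)² / (4π²))^(1/3) m
a ≈ 4e+06 m = 4 Mm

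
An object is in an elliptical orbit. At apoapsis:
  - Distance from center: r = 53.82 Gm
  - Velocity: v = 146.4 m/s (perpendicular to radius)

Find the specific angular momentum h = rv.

Convert to SI: r = 53.82 Gm = 5.382e+10 m.
With v perpendicular to r, h = r · v.
h = 5.382e+10 · 146.4 m²/s ≈ 7.879e+12 m²/s.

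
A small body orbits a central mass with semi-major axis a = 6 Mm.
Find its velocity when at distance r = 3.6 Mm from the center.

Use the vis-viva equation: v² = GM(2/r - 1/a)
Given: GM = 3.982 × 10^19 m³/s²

Convert to SI: a = 6 Mm = 6e+06 m; r = 3.6 Mm = 3.6e+06 m.
Vis-viva: v = √(GM · (2/r − 1/a)).
2/r − 1/a = 2/3.6e+06 − 1/6e+06 = 3.88889e-07 m⁻¹.
v = √(3.982e+19 · 3.88889e-07) m/s ≈ 3.935e+06 m/s = 3935 km/s.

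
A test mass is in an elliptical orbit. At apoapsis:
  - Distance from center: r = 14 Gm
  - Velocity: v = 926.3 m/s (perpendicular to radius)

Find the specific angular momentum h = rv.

Convert to SI: r = 14 Gm = 1.4e+10 m.
With v perpendicular to r, h = r · v.
h = 1.4e+10 · 926.3 m²/s ≈ 1.297e+13 m²/s.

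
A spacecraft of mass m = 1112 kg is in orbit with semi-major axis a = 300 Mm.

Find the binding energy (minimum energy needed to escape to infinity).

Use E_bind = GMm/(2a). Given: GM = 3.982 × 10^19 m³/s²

Convert to SI: a = 300 Mm = 3e+08 m.
Total orbital energy is E = −GMm/(2a); binding energy is E_bind = −E = GMm/(2a).
E_bind = 3.982e+19 · 1112 / (2 · 3e+08) J ≈ 7.38e+13 J = 73.8 TJ.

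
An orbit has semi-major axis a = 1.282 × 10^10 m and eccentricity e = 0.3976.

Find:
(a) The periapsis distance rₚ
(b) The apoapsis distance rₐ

(a) rₚ = a(1 − e) = 1.282e+10 · (1 − 0.3976) = 1.282e+10 · 0.6024 ≈ 7.723e+09 m = 7.723 × 10^9 m.
(b) rₐ = a(1 + e) = 1.282e+10 · (1 + 0.3976) = 1.282e+10 · 1.3976 ≈ 1.792e+10 m = 1.792 × 10^10 m.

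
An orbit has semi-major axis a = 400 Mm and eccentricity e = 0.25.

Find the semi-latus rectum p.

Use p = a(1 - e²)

Convert to SI: a = 400 Mm = 4e+08 m.
p = a (1 − e²).
p = 4e+08 · (1 − (0.25)²) = 4e+08 · 0.9375 ≈ 3.75e+08 m = 375 Mm.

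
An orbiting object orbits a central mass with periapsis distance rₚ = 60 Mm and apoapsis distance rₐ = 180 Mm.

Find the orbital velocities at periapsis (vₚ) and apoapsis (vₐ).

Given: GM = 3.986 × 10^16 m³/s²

Convert to SI: rₚ = 60 Mm = 6e+07 m; rₐ = 180 Mm = 1.8e+08 m.
Use the vis-viva equation v² = GM(2/r − 1/a) with a = (rₚ + rₐ)/2 = (6e+07 + 1.8e+08)/2 = 1.2e+08 m.
vₚ = √(GM · (2/rₚ − 1/a)) = √(3.986e+16 · (2/6e+07 − 1/1.2e+08)) m/s ≈ 3.157e+04 m/s = 31.57 km/s.
vₐ = √(GM · (2/rₐ − 1/a)) = √(3.986e+16 · (2/1.8e+08 − 1/1.2e+08)) m/s ≈ 1.052e+04 m/s = 10.52 km/s.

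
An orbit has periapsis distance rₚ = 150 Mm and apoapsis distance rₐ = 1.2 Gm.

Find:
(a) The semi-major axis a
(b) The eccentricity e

Convert to SI: rₚ = 150 Mm = 1.5e+08 m; rₐ = 1.2 Gm = 1.2e+09 m.
(a) a = (rₚ + rₐ) / 2 = (1.5e+08 + 1.2e+09) / 2 ≈ 6.75e+08 m = 675 Mm.
(b) e = (rₐ − rₚ) / (rₐ + rₚ) = (1.2e+09 − 1.5e+08) / (1.2e+09 + 1.5e+08) ≈ 0.7778.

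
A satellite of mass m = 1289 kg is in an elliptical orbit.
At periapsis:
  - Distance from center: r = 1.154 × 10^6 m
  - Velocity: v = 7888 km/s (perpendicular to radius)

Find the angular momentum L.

Convert to SI: v = 7888 km/s = 7.888e+06 m/s.
Since v is perpendicular to r, L = m · v · r.
L = 1289 · 7.888e+06 · 1.154e+06 kg·m²/s ≈ 1.173e+16 kg·m²/s.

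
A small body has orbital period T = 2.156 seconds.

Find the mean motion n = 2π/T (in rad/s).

n = 2π / T.
n = 2π / 2.156 s ≈ 2.914 rad/s.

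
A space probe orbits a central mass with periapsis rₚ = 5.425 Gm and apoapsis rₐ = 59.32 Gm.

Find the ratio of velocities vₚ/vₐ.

Convert to SI: rₚ = 5.425 Gm = 5.425e+09 m; rₐ = 59.32 Gm = 5.932e+10 m.
Conservation of angular momentum gives rₚvₚ = rₐvₐ, so vₚ/vₐ = rₐ/rₚ.
vₚ/vₐ = 5.932e+10 / 5.425e+09 ≈ 10.93.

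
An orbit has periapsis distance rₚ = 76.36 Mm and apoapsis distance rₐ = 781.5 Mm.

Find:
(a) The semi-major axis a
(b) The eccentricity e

Convert to SI: rₚ = 76.36 Mm = 7.636e+07 m; rₐ = 781.5 Mm = 7.815e+08 m.
(a) a = (rₚ + rₐ) / 2 = (7.636e+07 + 7.815e+08) / 2 ≈ 4.289e+08 m = 428.9 Mm.
(b) e = (rₐ − rₚ) / (rₐ + rₚ) = (7.815e+08 − 7.636e+07) / (7.815e+08 + 7.636e+07) ≈ 0.822.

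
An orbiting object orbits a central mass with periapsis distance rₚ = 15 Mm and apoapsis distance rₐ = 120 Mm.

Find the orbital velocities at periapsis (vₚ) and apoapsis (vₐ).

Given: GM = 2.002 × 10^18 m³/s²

Convert to SI: rₚ = 15 Mm = 1.5e+07 m; rₐ = 120 Mm = 1.2e+08 m.
Use the vis-viva equation v² = GM(2/r − 1/a) with a = (rₚ + rₐ)/2 = (1.5e+07 + 1.2e+08)/2 = 6.75e+07 m.
vₚ = √(GM · (2/rₚ − 1/a)) = √(2.002e+18 · (2/1.5e+07 − 1/6.75e+07)) m/s ≈ 4.871e+05 m/s = 487.1 km/s.
vₐ = √(GM · (2/rₐ − 1/a)) = √(2.002e+18 · (2/1.2e+08 − 1/6.75e+07)) m/s ≈ 6.089e+04 m/s = 60.89 km/s.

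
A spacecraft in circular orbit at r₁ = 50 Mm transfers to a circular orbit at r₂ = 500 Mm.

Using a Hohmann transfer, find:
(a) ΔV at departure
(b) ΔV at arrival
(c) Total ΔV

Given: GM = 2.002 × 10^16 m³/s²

Convert to SI: r₁ = 50 Mm = 5e+07 m; r₂ = 500 Mm = 5e+08 m.
Transfer semi-major axis: a_t = (r₁ + r₂)/2 = (5e+07 + 5e+08)/2 = 2.75e+08 m.
Circular speeds: v₁ = √(GM/r₁) = 20010 m/s, v₂ = √(GM/r₂) = 6327.72 m/s.
Transfer speeds (vis-viva v² = GM(2/r − 1/a_t)): v₁ᵗ = 26981.5 m/s, v₂ᵗ = 2698.15 m/s.
(a) ΔV₁ = |v₁ᵗ − v₁| ≈ 6971 m/s = 6.971 km/s.
(b) ΔV₂ = |v₂ − v₂ᵗ| ≈ 3630 m/s = 3.63 km/s.
(c) ΔV_total = ΔV₁ + ΔV₂ ≈ 1.06e+04 m/s = 10.6 km/s.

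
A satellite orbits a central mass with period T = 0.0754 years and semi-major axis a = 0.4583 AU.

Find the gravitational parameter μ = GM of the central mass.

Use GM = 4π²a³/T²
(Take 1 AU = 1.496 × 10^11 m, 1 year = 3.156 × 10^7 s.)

Convert to SI: T = 0.0754 years = 2.37962e+06 s; a = 0.4583 AU = 6.85617e+10 m.
GM = 4π² · a³ / T².
GM = 4π² · (6.85617e+10)³ / (2.37962e+06)² m³/s² ≈ 2.247e+21 m³/s² = 2.247 × 10^21 m³/s².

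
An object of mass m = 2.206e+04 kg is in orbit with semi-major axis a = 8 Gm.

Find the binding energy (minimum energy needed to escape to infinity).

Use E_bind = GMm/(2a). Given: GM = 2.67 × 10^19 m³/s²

Convert to SI: a = 8 Gm = 8e+09 m.
Total orbital energy is E = −GMm/(2a); binding energy is E_bind = −E = GMm/(2a).
E_bind = 2.67e+19 · 2.206e+04 / (2 · 8e+09) J ≈ 3.681e+13 J = 36.81 TJ.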